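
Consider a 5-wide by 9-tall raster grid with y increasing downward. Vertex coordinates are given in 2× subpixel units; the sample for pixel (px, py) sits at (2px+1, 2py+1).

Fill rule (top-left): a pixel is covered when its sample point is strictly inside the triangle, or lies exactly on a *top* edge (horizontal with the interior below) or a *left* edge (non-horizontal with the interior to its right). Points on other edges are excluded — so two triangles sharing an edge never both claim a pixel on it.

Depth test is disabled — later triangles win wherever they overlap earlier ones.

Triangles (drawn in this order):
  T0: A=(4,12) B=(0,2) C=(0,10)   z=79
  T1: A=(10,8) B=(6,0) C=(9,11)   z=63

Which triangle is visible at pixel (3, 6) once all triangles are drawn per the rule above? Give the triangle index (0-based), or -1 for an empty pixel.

T0:
  2·area = 32  (B↔C swapped to make it positive)
  edge (4, 12)→(0, 10): d=(-4,-2) top-left  bias=+0
  edge (0, 10)→(0, 2): d=(0,-8) top-left  bias=+0
  edge (0, 2)→(4, 12): d=(4,10) right/bottom  bias=-1
    (0,2)@(1, 5): e=[22,8,2] → #
    (1,2)@(3, 5): e=[26,24,-18] → ·
    (0,3)@(1, 7): e=[14,8,10] → #
    (1,3)@(3, 7): e=[18,24,-10] → ·
    (0,4)@(1, 9): e=[6,8,18] → #
    (1,4)@(3, 9): e=[10,24,-2] → ·
    (0,5)@(1, 11): e=[-2,8,26] → ·
    (1,5)@(3, 11): e=[2,24,6] → #
    (2,5)@(5, 11): e=[6,40,-14] → ·
    (1,6)@(3, 13): e=[-6,24,14] → ·
  covered (4 px):
    · · · · ·
    · · · · ·
    # · · · ·
    # · · · ·
    # · · · ·
    · # · · ·
    · · · · ·
    · · · · ·
    · · · · ·
T1:
  2·area = 20  (B↔C swapped to make it positive)
  edge (10, 8)→(9, 11): d=(-1,3) right/bottom  bias=-1
  edge (9, 11)→(6, 0): d=(-3,-11) top-left  bias=+0
  edge (6, 0)→(10, 8): d=(4,8) right/bottom  bias=-1
    (3,1)@(7, 3): e=[14,2,4] → #
    (4,1)@(9, 3): e=[8,24,-12] → ·
    (3,2)@(7, 5): e=[12,-4,12] → ·
    (4,3)@(9, 7): e=[4,12,4] → #
    (4,4)@(9, 9): e=[2,6,12] → #
    (4,5)@(9, 11): e=[0,0,20] → ·  [on edge]
    (3,8)@(7, 17): e=[0,-40,60] → ·  [on edge]
  covered (3 px):
    · · · · ·
    · · · # ·
    · · · · ·
    · · · · #
    · · · · #
    · · · · ·
    · · · · ·
    · · · · ·
    · · · · ·

Z-buffer (winner per pixel, '.' = empty):
  . . . . .
  . . . 1 .
  0 . . . .
  0 . . . 1
  0 . . . 1
  . 0 . . .
  . . . . .
  . . . . .
  . . . . .

Result: -1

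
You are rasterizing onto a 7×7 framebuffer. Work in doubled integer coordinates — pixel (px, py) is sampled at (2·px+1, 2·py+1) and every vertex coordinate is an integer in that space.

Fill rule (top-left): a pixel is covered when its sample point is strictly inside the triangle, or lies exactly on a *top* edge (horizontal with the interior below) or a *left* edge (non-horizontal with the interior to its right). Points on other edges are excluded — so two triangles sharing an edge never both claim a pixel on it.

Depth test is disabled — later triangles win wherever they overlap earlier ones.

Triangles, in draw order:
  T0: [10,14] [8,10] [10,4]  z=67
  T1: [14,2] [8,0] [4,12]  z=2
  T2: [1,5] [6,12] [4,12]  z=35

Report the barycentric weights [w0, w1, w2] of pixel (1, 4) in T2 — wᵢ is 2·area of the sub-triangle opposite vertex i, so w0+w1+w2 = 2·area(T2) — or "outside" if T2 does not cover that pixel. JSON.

T0:
  2·area = 20
  edge (10, 14)→(8, 10): d=(-2,-4) top-left  bias=+0
  edge (8, 10)→(10, 4): d=(2,-6) top-left  bias=+0
  edge (10, 4)→(10, 14): d=(0,10) right/bottom  bias=-1
    (5,0)@(11, 1): e=[30,0,-10] → ·  [on edge]
    (4,3)@(9, 7): e=[10,0,10] → #  [on edge]
    (5,3)@(11, 7): e=[18,12,-10] → ·
    (4,4)@(9, 9): e=[6,4,10] → #
    (5,4)@(11, 9): e=[14,16,-10] → ·
    (4,5)@(9, 11): e=[2,8,10] → #
    (5,5)@(11, 11): e=[10,20,-10] → ·
    (3,6)@(7, 13): e=[-10,0,30] → ·  [on edge]
    (4,6)@(9, 13): e=[-2,12,10] → ·
  covered (3 px):
    · · · · · · ·
    · · · · · · ·
    · · · · · · ·
    · · · · # · ·
    · · · · # · ·
    · · · · # · ·
    · · · · · · ·
T1:
  2·area = 80  (B↔C swapped to make it positive)
  edge (14, 2)→(4, 12): d=(-10,10) right/bottom  bias=-1
  edge (4, 12)→(8, 0): d=(4,-12) top-left  bias=+0
  edge (8, 0)→(14, 2): d=(6,2) right/bottom  bias=-1
    (4,0)@(9, 1): e=[60,16,4] → #
    (5,0)@(11, 1): e=[40,40,0] → ·  [on edge]
    (3,1)@(7, 3): e=[60,0,20] → #  [on edge]
    (5,1)@(11, 3): e=[20,48,12] → #
    (6,1)@(13, 3): e=[0,72,8] → ·  [on edge]
    (3,2)@(7, 5): e=[40,8,32] → #
    (5,2)@(11, 5): e=[0,56,24] → ·  [on edge]
    (3,3)@(7, 7): e=[20,16,44] → #
    (4,3)@(9, 7): e=[0,40,40] → ·  [on edge]
    (2,4)@(5, 9): e=[20,0,60] → #  [on edge]
    (3,4)@(7, 9): e=[0,24,56] → ·  [on edge]
    (2,5)@(5, 11): e=[0,8,72] → ·  [on edge]
    (1,6)@(3, 13): e=[0,-8,88] → ·  [on edge]
  covered (8 px):
    · · · · # · ·
    · · · # # # ·
    · · · # # · ·
    · · · # · · ·
    · · # · · · ·
    · · · · · · ·
    · · · · · · ·
T2:
  2·area = 14
  edge (1, 5)→(6, 12): d=(5,7) right/bottom  bias=-1
  edge (6, 12)→(4, 12): d=(-2,0) right/bottom  bias=-1
  edge (4, 12)→(1, 5): d=(-3,-7) top-left  bias=+0
    (0,2)@(1, 5): e=[0,14,0] → ·  [on edge]
    (1,4)@(3, 9): e=[6,6,2] → #
    (2,4)@(5, 9): e=[-8,6,16] → ·
    (1,5)@(3, 11): e=[16,2,-4] → ·
    (2,5)@(5, 11): e=[2,2,10] → #
    (3,5)@(7, 11): e=[-12,2,24] → ·
    (2,6)@(5, 13): e=[12,-2,4] → ·
  covered (2 px):
    · · · · · · ·
    · · · · · · ·
    · · · · · · ·
    · · · · · · ·
    · # · · · · ·
    · · # · · · ·
    · · · · · · ·

Result: [6,2,6]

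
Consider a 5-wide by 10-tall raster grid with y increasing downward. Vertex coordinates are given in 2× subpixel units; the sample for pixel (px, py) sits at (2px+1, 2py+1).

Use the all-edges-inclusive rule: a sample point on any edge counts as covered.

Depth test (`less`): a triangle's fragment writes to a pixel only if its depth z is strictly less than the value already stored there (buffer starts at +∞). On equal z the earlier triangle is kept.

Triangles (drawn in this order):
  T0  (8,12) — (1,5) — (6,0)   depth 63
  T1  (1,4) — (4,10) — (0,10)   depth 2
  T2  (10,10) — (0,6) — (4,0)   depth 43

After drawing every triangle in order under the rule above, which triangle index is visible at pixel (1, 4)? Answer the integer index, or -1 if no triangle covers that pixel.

T0:
  2·area = 70
  edge (8, 12)→(1, 5): d=(-7,-7) inclusive
  edge (1, 5)→(6, 0): d=(5,-5) inclusive
  edge (6, 0)→(8, 12): d=(2,12) inclusive
    (2,0)@(5, 1): e=[56,0,14] → #  [on edge]
    (3,0)@(7, 1): e=[70,10,-10] → ·
    (1,1)@(3, 3): e=[28,0,42] → #  [on edge]
    (3,1)@(7, 3): e=[56,20,-6] → ·
    (0,2)@(1, 5): e=[0,0,70] → #  [on edge]
    (3,2)@(7, 5): e=[42,30,-2] → ·
    (0,3)@(1, 7): e=[-14,10,74] → ·
    (1,3)@(3, 7): e=[0,20,50] → #  [on edge]
    (3,3)@(7, 7): e=[28,40,2] → #
    (4,3)@(9, 7): e=[42,50,-22] → ·
    (1,4)@(3, 9): e=[-14,30,54] → ·
    (2,4)@(5, 9): e=[0,40,30] → #  [on edge]
    (3,5)@(7, 11): e=[0,60,10] → #  [on edge]
    (4,6)@(9, 13): e=[0,80,-10] → ·  [on edge]
  covered (12 px):
    · · # · ·
    · # # · ·
    # # # · ·
    · # # # ·
    · · # # ·
    · · · # ·
    · · · · ·
    · · · · ·
    · · · · ·
    · · · · ·
T1:
  2·area = 24
  edge (1, 4)→(4, 10): d=(3,6) inclusive
  edge (4, 10)→(0, 10): d=(-4,0) inclusive
  edge (0, 10)→(1, 4): d=(1,-6) inclusive
    (0,2)@(1, 5): e=[3,20,1] → #
    (1,2)@(3, 5): e=[-9,20,13] → ·
    (0,3)@(1, 7): e=[9,12,3] → #
    (1,3)@(3, 7): e=[-3,12,15] → ·
    (0,4)@(1, 9): e=[15,4,5] → #
    (1,4)@(3, 9): e=[3,4,17] → #
    (2,4)@(5, 9): e=[-9,4,29] → ·
    (0,5)@(1, 11): e=[21,-4,7] → ·
    (1,5)@(3, 11): e=[9,-4,19] → ·
  covered (4 px):
    · · · · ·
    · · · · ·
    # · · · ·
    # · · · ·
    # # · · ·
    · · · · ·
    · · · · ·
    · · · · ·
    · · · · ·
    · · · · ·
T2:
  2·area = 76
  edge (10, 10)→(0, 6): d=(-10,-4) inclusive
  edge (0, 6)→(4, 0): d=(4,-6) inclusive
  edge (4, 0)→(10, 10): d=(6,10) inclusive
    (1,1)@(3, 3): e=[42,6,28] → #
    (2,1)@(5, 3): e=[50,18,8] → #
    (3,1)@(7, 3): e=[58,30,-12] → ·
    (0,2)@(1, 5): e=[14,2,60] → #
    (3,2)@(7, 5): e=[38,38,0] → #  [on edge]
    (4,2)@(9, 5): e=[46,50,-20] → ·
    (0,3)@(1, 7): e=[-6,10,72] → ·
    (1,3)@(3, 7): e=[2,22,52] → #
    (4,3)@(9, 7): e=[26,58,-8] → ·
    (1,4)@(3, 9): e=[-18,30,64] → ·
    (2,4)@(5, 9): e=[-10,42,44] → ·
    (3,4)@(7, 9): e=[-2,54,24] → ·
  covered (10 px):
    · · · · ·
    · # # · ·
    # # # # ·
    · # # # ·
    · · · · #
    · · · · ·
    · · · · ·
    · · · · ·
    · · · · ·
    · · · · ·

Z-buffer (winner per pixel, '.' = empty):
  . . 0 . .
  . 2 2 . .
  1 2 2 2 .
  1 2 2 2 .
  1 1 0 0 2
  . . . 0 .
  . . . . .
  . . . . .
  . . . . .
  . . . . .

Final: 1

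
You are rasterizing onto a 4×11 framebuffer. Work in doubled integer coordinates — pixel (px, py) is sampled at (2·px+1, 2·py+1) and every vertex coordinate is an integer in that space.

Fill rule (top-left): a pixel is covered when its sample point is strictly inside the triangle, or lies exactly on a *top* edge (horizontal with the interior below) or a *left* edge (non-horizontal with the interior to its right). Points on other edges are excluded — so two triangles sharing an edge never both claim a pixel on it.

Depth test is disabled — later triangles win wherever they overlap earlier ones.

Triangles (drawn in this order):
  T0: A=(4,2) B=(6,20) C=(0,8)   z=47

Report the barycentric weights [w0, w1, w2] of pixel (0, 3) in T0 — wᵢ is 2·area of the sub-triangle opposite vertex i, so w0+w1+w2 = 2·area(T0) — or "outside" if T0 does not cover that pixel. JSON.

T0:
  2·area = 84
  edge (4, 2)→(6, 20): d=(2,18) right/bottom  bias=-1
  edge (6, 20)→(0, 8): d=(-6,-12) top-left  bias=+0
  edge (0, 8)→(4, 2): d=(4,-6) top-left  bias=+0
    (1,2)@(3, 5): e=[24,54,6] → #
    (2,2)@(5, 5): e=[-12,78,18] → ·
    (0,3)@(1, 7): e=[64,18,2] → #
    (2,3)@(5, 7): e=[-8,66,26] → ·
    (0,4)@(1, 9): e=[68,6,10] → #
    (2,4)@(5, 9): e=[-4,54,34] → ·
    (0,5)@(1, 11): e=[72,-6,18] → ·
    (1,5)@(3, 11): e=[36,18,30] → #
    (2,5)@(5, 11): e=[0,42,42] → ·  [on edge]
    (1,6)@(3, 13): e=[40,6,38] → #
    (2,6)@(5, 13): e=[4,30,50] → #
    (3,6)@(7, 13): e=[-32,54,62] → ·
  covered (10 px):
    · · · ·
    · · · ·
    · # · ·
    # # · ·
    # # · ·
    · # · ·
    · # # ·
    · · # ·
    · · # ·
    · · · ·
    · · · ·

Final: [18,2,64]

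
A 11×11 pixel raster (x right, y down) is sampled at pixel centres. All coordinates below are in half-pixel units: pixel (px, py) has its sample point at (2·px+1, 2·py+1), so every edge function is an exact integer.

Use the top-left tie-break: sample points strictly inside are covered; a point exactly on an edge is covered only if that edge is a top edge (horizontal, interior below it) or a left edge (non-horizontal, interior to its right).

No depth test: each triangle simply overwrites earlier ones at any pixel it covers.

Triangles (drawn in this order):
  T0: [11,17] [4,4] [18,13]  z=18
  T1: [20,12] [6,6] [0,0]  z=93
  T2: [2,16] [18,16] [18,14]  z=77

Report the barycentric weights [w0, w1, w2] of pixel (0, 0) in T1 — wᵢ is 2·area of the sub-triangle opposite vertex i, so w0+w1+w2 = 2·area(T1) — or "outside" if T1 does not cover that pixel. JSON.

T0:
  2·area = 119
  edge (11, 17)→(4, 4): d=(-7,-13) top-left  bias=+0
  edge (4, 4)→(18, 13): d=(14,9) right/bottom  bias=-1
  edge (18, 13)→(11, 17): d=(-7,4) right/bottom  bias=-1
    (2,2)@(5, 5): e=[6,5,108] → █
    (3,2)@(7, 5): e=[32,-13,100] → ·
    (2,3)@(5, 7): e=[-8,33,94] → ·
    (3,3)@(7, 7): e=[18,15,86] → █
    (4,3)@(9, 7): e=[44,-3,78] → ·
    (3,4)@(7, 9): e=[4,43,72] → █
    (4,4)@(9, 9): e=[30,25,64] → █
    (5,4)@(11, 9): e=[56,7,56] → █
    (6,4)@(13, 9): e=[82,-11,48] → ·
    (3,5)@(7, 11): e=[-10,71,58] → ·
    (4,5)@(9, 11): e=[16,53,50] → █
    (6,5)@(13, 11): e=[68,17,34] → █
    (5,8)@(11, 17): e=[0,119,0] → ·  [on edge]
  covered (15 px):
    · · · · · · · · · · ·
    · · · · · · · · · · ·
    · · █ · · · · · · · ·
    · · · █ · · · · · · ·
    · · · █ █ █ · · · · ·
    · · · · █ █ █ · · · ·
    · · · · █ █ █ █ █ · ·
    · · · · · █ █ · · · ·
    · · · · · · · · · · ·
    · · · · · · · · · · ·
    · · · · · · · · · · ·
T1:
  2·area = 48
  edge (20, 12)→(6, 6): d=(-14,-6) top-left  bias=+0
  edge (6, 6)→(0, 0): d=(-6,-6) top-left  bias=+0
  edge (0, 0)→(20, 12): d=(20,12) right/bottom  bias=-1
    (0,0)@(1, 1): e=[40,0,8] → █  [on edge]
    (1,0)@(3, 1): e=[52,12,-16] → ·
    (0,1)@(1, 3): e=[12,-12,48] → ·
    (1,1)@(3, 3): e=[24,0,24] → █  [on edge]
    (2,1)@(5, 3): e=[36,12,0] → ·  [on edge]
    (1,2)@(3, 5): e=[-4,-12,64] → ·
    (2,2)@(5, 5): e=[8,0,40] → █  [on edge]
    (3,2)@(7, 5): e=[20,12,16] → █
    (4,2)@(9, 5): e=[32,24,-8] → ·
    (2,3)@(5, 7): e=[-20,-12,80] → ·
    (3,3)@(7, 7): e=[-8,0,56] → ·  [on edge]
    (4,3)@(9, 7): e=[4,12,32] → █
    (4,4)@(9, 9): e=[-24,0,72] → ·  [on edge]
    (6,4)@(13, 9): e=[0,24,24] → █  [on edge]
    (7,4)@(15, 9): e=[12,36,0] → ·  [on edge]
    (5,5)@(11, 11): e=[-40,0,88] → ·  [on edge]
    (6,6)@(13, 13): e=[-56,0,104] → ·  [on edge]
    (7,7)@(15, 15): e=[-72,0,120] → ·  [on edge]
    (8,8)@(17, 17): e=[-88,0,136] → ·  [on edge]
    (9,9)@(19, 19): e=[-104,0,152] → ·  [on edge]
    (10,10)@(21, 21): e=[-120,0,168] → ·  [on edge]
  covered (7 px):
    █ · · · · · · · · · ·
    · █ · · · · · · · · ·
    · · █ █ · · · · · · ·
    · · · · █ █ · · · · ·
    · · · · · · █ · · · ·
    · · · · · · · · · · ·
    · · · · · · · · · · ·
    · · · · · · · · · · ·
    · · · · · · · · · · ·
    · · · · · · · · · · ·
    · · · · · · · · · · ·
T2:
  2·area = 32  (B↔C swapped to make it positive)
  edge (2, 16)→(18, 14): d=(16,-2) top-left  bias=+0
  edge (18, 14)→(18, 16): d=(0,2) right/bottom  bias=-1
  edge (18, 16)→(2, 16): d=(-16,0) right/bottom  bias=-1
    (5,7)@(11, 15): e=[2,14,16] → █
    (6,7)@(13, 15): e=[6,10,16] → █
    (7,7)@(15, 15): e=[10,6,16] → █
    (8,7)@(17, 15): e=[14,2,16] → █
    (9,7)@(19, 15): e=[18,-2,16] → ·
    (5,8)@(11, 17): e=[34,14,-16] → ·
    (6,8)@(13, 17): e=[38,10,-16] → ·
    (7,8)@(15, 17): e=[42,6,-16] → ·
    (8,8)@(17, 17): e=[46,2,-16] → ·
  covered (4 px):
    · · · · · · · · · · ·
    · · · · · · · · · · ·
    · · · · · · · · · · ·
    · · · · · · · · · · ·
    · · · · · · · · · · ·
    · · · · · · · · · · ·
    · · · · · · · · · · ·
    · · · · · █ █ █ █ · ·
    · · · · · · · · · · ·
    · · · · · · · · · · ·
    · · · · · · · · · · ·

Answer: [0,8,40]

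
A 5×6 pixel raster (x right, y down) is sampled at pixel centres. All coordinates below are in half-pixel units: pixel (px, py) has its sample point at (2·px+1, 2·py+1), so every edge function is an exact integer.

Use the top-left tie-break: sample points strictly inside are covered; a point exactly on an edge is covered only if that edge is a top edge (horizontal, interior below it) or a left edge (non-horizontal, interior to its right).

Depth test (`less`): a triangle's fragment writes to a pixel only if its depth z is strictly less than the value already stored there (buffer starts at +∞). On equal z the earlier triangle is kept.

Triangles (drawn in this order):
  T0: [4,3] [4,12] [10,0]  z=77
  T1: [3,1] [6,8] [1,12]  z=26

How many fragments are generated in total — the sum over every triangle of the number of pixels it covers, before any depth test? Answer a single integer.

T0:
  2·area = 54  (B↔C swapped to make it positive)
  edge (4, 3)→(10, 0): d=(6,-3) top-left  bias=+0
  edge (10, 0)→(4, 12): d=(-6,12) right/bottom  bias=-1
  edge (4, 12)→(4, 3): d=(0,-9) top-left  bias=+0
    (4,0)@(9, 1): e=[3,6,45] → █
    (2,1)@(5, 3): e=[3,42,9] → █
    (3,1)@(7, 3): e=[9,18,27] → █
    (4,1)@(9, 3): e=[15,-6,45] → ·
    (2,2)@(5, 5): e=[15,30,9] → █
    (4,2)@(9, 5): e=[27,-18,45] → ·
    (2,3)@(5, 7): e=[27,18,9] → █
    (3,3)@(7, 7): e=[33,-6,27] → ·
    (2,4)@(5, 9): e=[39,6,9] → █
    (3,4)@(7, 9): e=[45,-18,27] → ·
    (2,5)@(5, 11): e=[51,-6,9] → ·
  covered (7 px):
    · · · · █
    · · █ █ ·
    · · █ █ ·
    · · █ · ·
    · · █ · ·
    · · · · ·
T1:
  2·area = 47
  edge (3, 1)→(6, 8): d=(3,7) right/bottom  bias=-1
  edge (6, 8)→(1, 12): d=(-5,4) right/bottom  bias=-1
  edge (1, 12)→(3, 1): d=(2,-11) top-left  bias=+0
    (1,0)@(3, 1): e=[0,47,0] → ·  [on edge]
    (1,1)@(3, 3): e=[6,37,4] → █
    (2,1)@(5, 3): e=[-8,29,26] → ·
    (1,2)@(3, 5): e=[12,27,8] → █
    (2,2)@(5, 5): e=[-2,19,30] → ·
    (1,3)@(3, 7): e=[18,17,12] → █
    (2,3)@(5, 7): e=[4,9,34] → █
    (3,3)@(7, 7): e=[-10,1,56] → ·
    (1,4)@(3, 9): e=[24,7,16] → █
    (2,4)@(5, 9): e=[10,-1,38] → ·
    (1,5)@(3, 11): e=[30,-3,20] → ·
  covered (5 px):
    · · · · ·
    · █ · · ·
    · █ · · ·
    · █ █ · ·
    · █ · · ·
    · · · · ·

Result: 12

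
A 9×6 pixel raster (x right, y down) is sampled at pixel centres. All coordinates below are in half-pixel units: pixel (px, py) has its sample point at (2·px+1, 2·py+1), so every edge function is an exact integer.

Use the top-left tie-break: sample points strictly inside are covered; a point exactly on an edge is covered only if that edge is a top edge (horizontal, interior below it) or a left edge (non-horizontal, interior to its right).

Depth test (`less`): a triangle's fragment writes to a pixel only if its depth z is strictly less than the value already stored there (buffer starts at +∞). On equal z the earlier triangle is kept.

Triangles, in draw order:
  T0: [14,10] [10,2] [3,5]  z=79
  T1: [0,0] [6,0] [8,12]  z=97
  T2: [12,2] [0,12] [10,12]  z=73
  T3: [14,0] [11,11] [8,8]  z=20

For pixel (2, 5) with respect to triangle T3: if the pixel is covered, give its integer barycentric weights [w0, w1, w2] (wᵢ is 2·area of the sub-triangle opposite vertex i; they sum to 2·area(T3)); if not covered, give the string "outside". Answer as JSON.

T0:
  2·area = 68  (B↔C swapped to make it positive)
  edge (14, 10)→(3, 5): d=(-11,-5) top-left  bias=+0
  edge (3, 5)→(10, 2): d=(7,-3) top-left  bias=+0
  edge (10, 2)→(14, 10): d=(4,8) right/bottom  bias=-1
    (4,1)@(9, 3): e=[52,4,12] → X
    (5,1)@(11, 3): e=[62,10,-4] → .
    (1,2)@(3, 5): e=[0,0,68] → X  [on edge]
    (2,2)@(5, 5): e=[10,6,52] → X
    (3,2)@(7, 5): e=[20,12,36] → X
    (5,2)@(11, 5): e=[40,24,4] → X
    (6,2)@(13, 5): e=[50,30,-12] → .
    (1,3)@(3, 7): e=[-22,14,76] → .
    (2,3)@(5, 7): e=[-12,20,60] → .
    (3,3)@(7, 7): e=[-2,26,44] → .
    (4,3)@(9, 7): e=[8,32,28] → X
    (6,3)@(13, 7): e=[28,44,-4] → .
  covered (9 px):
    . . . . . . . . .
    . . . . X . . . .
    . X X X X X . . .
    . . . . X X . . .
    . . . . . . X . .
    . . . . . . . . .
T1:
  2·area = 72
  edge (0, 0)→(6, 0): d=(6,0) top-left  bias=+0
  edge (6, 0)→(8, 12): d=(2,12) right/bottom  bias=-1
  edge (8, 12)→(0, 0): d=(-8,-12) top-left  bias=+0
    (0,0)@(1, 1): e=[6,62,4] → X
    (1,0)@(3, 1): e=[6,38,28] → X
    (2,0)@(5, 1): e=[6,14,52] → X
    (3,0)@(7, 1): e=[6,-10,76] → .
    (0,1)@(1, 3): e=[18,66,-12] → .
    (1,1)@(3, 3): e=[18,42,12] → X
    (3,1)@(7, 3): e=[18,-6,60] → .
    (1,2)@(3, 5): e=[30,46,-4] → .
    (2,2)@(5, 5): e=[30,22,20] → X
    (3,2)@(7, 5): e=[30,-2,44] → .
    (2,3)@(5, 7): e=[42,26,4] → X
    (3,3)@(7, 7): e=[42,2,28] → X
  covered (9 px):
    X X X . . . . . .
    . X X . . . . . .
    . . X . . . . . .
    . . X X . . . . .
    . . . X . . . . .
    . . . . . . . . .
T2:
  2·area = 100  (B↔C swapped to make it positive)
  edge (12, 2)→(10, 12): d=(-2,10) right/bottom  bias=-1
  edge (10, 12)→(0, 12): d=(-10,0) right/bottom  bias=-1
  edge (0, 12)→(12, 2): d=(12,-10) top-left  bias=+0
    (5,1)@(11, 3): e=[8,90,2] → X
    (6,1)@(13, 3): e=[-12,90,22] → .
    (4,2)@(9, 5): e=[24,70,6] → X
    (6,2)@(13, 5): e=[-16,70,46] → .
    (3,3)@(7, 7): e=[40,50,10] → X
    (5,3)@(11, 7): e=[0,50,50] → .  [on edge]
    (2,4)@(5, 9): e=[56,30,14] → X
    (5,4)@(11, 9): e=[-4,30,74] → .
    (1,5)@(3, 11): e=[72,10,18] → X
    (5,5)@(11, 11): e=[-8,10,98] → .
  covered (12 px):
    . . . . . . . . .
    . . . . . X . . .
    . . . . X X . . .
    . . . X X . . . .
    . . X X X . . . .
    . X X X X . . . .
T3:
  2·area = 42
  edge (14, 0)→(11, 11): d=(-3,11) right/bottom  bias=-1
  edge (11, 11)→(8, 8): d=(-3,-3) top-left  bias=+0
  edge (8, 8)→(14, 0): d=(6,-8) top-left  bias=+0
    (0,0)@(1, 1): e=[140,0,-98] → .  [on edge]
    (1,1)@(3, 3): e=[112,0,-70] → .  [on edge]
    (6,1)@(13, 3): e=[2,30,10] → X
    (7,1)@(15, 3): e=[-20,36,26] → .
    (2,2)@(5, 5): e=[84,0,-42] → .  [on edge]
    (5,2)@(11, 5): e=[18,18,6] → X
    (6,2)@(13, 5): e=[-4,24,22] → .
    (3,3)@(7, 7): e=[56,0,-14] → .  [on edge]
    (4,3)@(9, 7): e=[34,6,2] → X
    (6,3)@(13, 7): e=[-10,18,34] → .
    (4,4)@(9, 9): e=[28,0,14] → X  [on edge]
    (6,4)@(13, 9): e=[-16,12,46] → .
    (5,5)@(11, 11): e=[0,0,42] → .  [on edge]
  covered (6 px):
    . . . . . . . . .
    . . . . . . X . .
    . . . . . X . . .
    . . . . X X . . .
    . . . . X X . . .
    . . . . . . . . .

Result: "outside"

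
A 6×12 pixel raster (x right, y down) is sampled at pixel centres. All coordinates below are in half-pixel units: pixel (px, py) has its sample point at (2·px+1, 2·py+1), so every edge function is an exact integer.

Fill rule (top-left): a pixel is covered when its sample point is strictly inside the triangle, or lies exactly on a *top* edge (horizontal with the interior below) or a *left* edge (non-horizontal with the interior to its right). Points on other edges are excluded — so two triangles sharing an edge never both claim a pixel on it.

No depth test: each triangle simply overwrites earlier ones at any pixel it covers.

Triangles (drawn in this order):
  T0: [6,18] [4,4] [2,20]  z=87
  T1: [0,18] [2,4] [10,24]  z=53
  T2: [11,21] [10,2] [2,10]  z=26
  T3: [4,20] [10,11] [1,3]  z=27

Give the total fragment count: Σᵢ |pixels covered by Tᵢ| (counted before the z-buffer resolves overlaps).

T0:
  2·area = 60  (B↔C swapped to make it positive)
  edge (6, 18)→(2, 20): d=(-4,2) right/bottom  bias=-1
  edge (2, 20)→(4, 4): d=(2,-16) top-left  bias=+0
  edge (4, 4)→(6, 18): d=(2,14) right/bottom  bias=-1
    (2,5)@(5, 11): e=[30,30,0] → ·  [on edge]
    (1,6)@(3, 13): e=[26,2,32] → █
    (2,6)@(5, 13): e=[22,34,4] → █
    (3,6)@(7, 13): e=[18,66,-24] → ·
    (1,7)@(3, 15): e=[18,6,36] → █
    (3,7)@(7, 15): e=[10,70,-20] → ·
    (1,8)@(3, 17): e=[10,10,40] → █
    (3,8)@(7, 17): e=[2,74,-16] → ·
    (1,9)@(3, 19): e=[2,14,44] → █
    (2,9)@(5, 19): e=[-2,46,16] → ·
    (1,10)@(3, 21): e=[-6,18,48] → ·
  covered (7 px):
    · · · · · ·
    · · · · · ·
    · · · · · ·
    · · · · · ·
    · · · · · ·
    · · · · · ·
    · █ █ · · ·
    · █ █ · · ·
    · █ █ · · ·
    · █ · · · ·
    · · · · · ·
    · · · · · ·
T1:
  2·area = 152
  edge (0, 18)→(2, 4): d=(2,-14) top-left  bias=+0
  edge (2, 4)→(10, 24): d=(8,20) right/bottom  bias=-1
  edge (10, 24)→(0, 18): d=(-10,-6) top-left  bias=+0
    (1,3)@(3, 7): e=[20,4,128] → █
    (2,3)@(5, 7): e=[48,-36,140] → ·
    (1,4)@(3, 9): e=[24,20,108] → █
    (2,4)@(5, 9): e=[52,-20,120] → ·
    (0,5)@(1, 11): e=[0,76,76] → █  [on edge]
    (2,5)@(5, 11): e=[56,-4,100] → ·
    (0,6)@(1, 13): e=[4,92,56] → █
    (2,6)@(5, 13): e=[60,12,80] → █
    (3,6)@(7, 13): e=[88,-28,92] → ·
    (0,7)@(1, 15): e=[8,108,36] → █
    (3,7)@(7, 15): e=[92,-12,72] → ·
    (0,8)@(1, 17): e=[12,124,16] → █
    (2,10)@(5, 21): e=[76,76,0] → █  [on edge]
  covered (20 px):
    · · · · · ·
    · · · · · ·
    · · · · · ·
    · █ · · · ·
    · █ · · · ·
    █ █ · · · ·
    █ █ █ · · ·
    █ █ █ · · ·
    █ █ █ █ · ·
    · █ █ █ · ·
    · · █ █ · ·
    · · · · █ ·
T2:
  2·area = 160  (B↔C swapped to make it positive)
  edge (11, 21)→(2, 10): d=(-9,-11) top-left  bias=+0
  edge (2, 10)→(10, 2): d=(8,-8) top-left  bias=+0
  edge (10, 2)→(11, 21): d=(1,19) right/bottom  bias=-1
    (5,0)@(11, 1): e=[180,0,-20] → ·  [on edge]
    (4,1)@(9, 3): e=[140,0,20] → █  [on edge]
    (5,1)@(11, 3): e=[162,16,-18] → ·
    (3,2)@(7, 5): e=[100,0,60] → █  [on edge]
    (5,2)@(11, 5): e=[144,32,-16] → ·
    (2,3)@(5, 7): e=[60,0,100] → █  [on edge]
    (5,3)@(11, 7): e=[126,48,-14] → ·
    (1,4)@(3, 9): e=[20,0,140] → █  [on edge]
    (5,4)@(11, 9): e=[108,64,-12] → ·
    (0,5)@(1, 11): e=[-20,0,180] → ·  [on edge]
    (1,5)@(3, 11): e=[2,16,142] → █
    (5,5)@(11, 11): e=[90,80,-10] → ·
    (5,10)@(11, 21): e=[0,160,0] → ·  [on edge]
  covered (20 px):
    · · · · · ·
    · · · · █ ·
    · · · █ █ ·
    · · █ █ █ ·
    · █ █ █ █ ·
    · █ █ █ █ ·
    · · █ █ █ ·
    · · · █ █ ·
    · · · · █ ·
    · · · · · ·
    · · · · · ·
    · · · · · ·
T3:
  2·area = 129  (B↔C swapped to make it positive)
  edge (4, 20)→(1, 3): d=(-3,-17) top-left  bias=+0
  edge (1, 3)→(10, 11): d=(9,8) right/bottom  bias=-1
  edge (10, 11)→(4, 20): d=(-6,9) right/bottom  bias=-1
    (0,1)@(1, 3): e=[0,0,129] → ·  [on edge]
    (1,2)@(3, 5): e=[28,2,99] → █
    (2,2)@(5, 5): e=[62,-14,81] → ·
    (1,3)@(3, 7): e=[22,20,87] → █
    (2,3)@(5, 7): e=[56,4,69] → █
    (3,3)@(7, 7): e=[90,-12,51] → ·
    (1,4)@(3, 9): e=[16,38,75] → █
    (3,4)@(7, 9): e=[84,6,39] → █
    (4,4)@(9, 9): e=[118,-10,21] → ·
    (1,5)@(3, 11): e=[10,56,63] → █
    (4,5)@(9, 11): e=[112,8,9] → █
    (5,5)@(11, 11): e=[146,-8,-9] → ·
  covered (16 px):
    · · · · · ·
    · · · · · ·
    · █ · · · ·
    · █ █ · · ·
    · █ █ █ · ·
    · █ █ █ █ ·
    · █ █ █ · ·
    · · █ █ · ·
    · · █ · · ·
    · · · · · ·
    · · · · · ·
    · · · · · ·

Answer: 63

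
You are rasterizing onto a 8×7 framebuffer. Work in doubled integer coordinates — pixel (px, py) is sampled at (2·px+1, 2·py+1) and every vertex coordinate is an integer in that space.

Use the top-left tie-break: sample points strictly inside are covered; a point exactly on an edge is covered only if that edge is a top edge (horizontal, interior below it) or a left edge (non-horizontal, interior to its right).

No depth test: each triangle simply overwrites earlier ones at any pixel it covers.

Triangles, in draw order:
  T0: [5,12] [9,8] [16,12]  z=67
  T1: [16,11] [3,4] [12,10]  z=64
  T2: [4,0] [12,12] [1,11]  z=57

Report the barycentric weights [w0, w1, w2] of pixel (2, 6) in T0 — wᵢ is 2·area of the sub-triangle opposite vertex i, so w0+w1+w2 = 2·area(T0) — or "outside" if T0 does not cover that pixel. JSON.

T0:
  2·area = 44
  edge (5, 12)→(9, 8): d=(4,-4) top-left  bias=+0
  edge (9, 8)→(16, 12): d=(7,4) right/bottom  bias=-1
  edge (16, 12)→(5, 12): d=(-11,0) right/bottom  bias=-1
    (4,4)@(9, 9): e=[4,7,33] → X
    (5,4)@(11, 9): e=[12,-1,33] → .
    (3,5)@(7, 11): e=[4,29,11] → X
    (5,5)@(11, 11): e=[20,13,11] → X
    (6,5)@(13, 11): e=[28,5,11] → X
    (7,5)@(15, 11): e=[36,-3,11] → .
    (3,6)@(7, 13): e=[12,43,-11] → .
    (4,6)@(9, 13): e=[20,35,-11] → .
    (5,6)@(11, 13): e=[28,27,-11] → .
    (6,6)@(13, 13): e=[36,19,-11] → .
  covered (5 px):
    . . . . . . . .
    . . . . . . . .
    . . . . . . . .
    . . . . . . . .
    . . . . X . . .
    . . . X X X X .
    . . . . . . . .
T1:
  2·area = 15  (B↔C swapped to make it positive)
  edge (16, 11)→(12, 10): d=(-4,-1) top-left  bias=+0
  edge (12, 10)→(3, 4): d=(-9,-6) top-left  bias=+0
  edge (3, 4)→(16, 11): d=(13,7) right/bottom  bias=-1
    (5,4)@(11, 9): e=[3,3,9] → X
    (6,4)@(13, 9): e=[5,15,-5] → .
    (5,5)@(11, 11): e=[-5,-15,35] → .
  covered (1 px):
    . . . . . . . .
    . . . . . . . .
    . . . . . . . .
    . . . . . . . .
    . . . . . X . .
    . . . . . . . .
    . . . . . . . .
T2:
  2·area = 124
  edge (4, 0)→(12, 12): d=(8,12) right/bottom  bias=-1
  edge (12, 12)→(1, 11): d=(-11,-1) top-left  bias=+0
  edge (1, 11)→(4, 0): d=(3,-11) top-left  bias=+0
    (2,1)@(5, 3): e=[12,92,20] → X
    (3,1)@(7, 3): e=[-12,94,42] → .
    (1,2)@(3, 5): e=[52,68,4] → X
    (3,2)@(7, 5): e=[4,72,48] → X
    (4,2)@(9, 5): e=[-20,74,70] → .
    (1,3)@(3, 7): e=[68,46,10] → X
    (4,3)@(9, 7): e=[-4,52,76] → .
    (1,4)@(3, 9): e=[84,24,16] → X
    (4,4)@(9, 9): e=[12,30,82] → X
    (5,4)@(11, 9): e=[-12,32,104] → .
    (0,5)@(1, 11): e=[124,0,0] → X  [on edge]
    (5,5)@(11, 11): e=[4,10,110] → X
  covered (17 px):
    . . . . . . . .
    . . X . . . . .
    . X X X . . . .
    . X X X . . . .
    . X X X X . . .
    X X X X X X . .
    . . . . . . . .

Answer: "outside"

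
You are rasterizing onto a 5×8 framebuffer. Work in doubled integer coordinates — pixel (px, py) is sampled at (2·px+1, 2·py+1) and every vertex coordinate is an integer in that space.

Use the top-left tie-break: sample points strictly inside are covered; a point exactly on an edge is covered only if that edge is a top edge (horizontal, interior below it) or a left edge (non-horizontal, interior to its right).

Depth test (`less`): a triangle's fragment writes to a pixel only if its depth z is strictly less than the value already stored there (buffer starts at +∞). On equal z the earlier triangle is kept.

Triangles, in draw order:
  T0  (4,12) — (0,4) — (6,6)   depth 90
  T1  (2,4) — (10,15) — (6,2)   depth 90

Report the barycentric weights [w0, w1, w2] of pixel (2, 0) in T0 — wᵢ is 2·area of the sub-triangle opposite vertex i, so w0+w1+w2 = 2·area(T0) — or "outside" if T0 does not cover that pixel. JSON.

T0:
  2·area = 40
  edge (4, 12)→(0, 4): d=(-4,-8) top-left  bias=+0
  edge (0, 4)→(6, 6): d=(6,2) right/bottom  bias=-1
  edge (6, 6)→(4, 12): d=(-2,6) right/bottom  bias=-1
    (3,1)@(7, 3): e=[60,-20,0] → ·  [on edge]
    (0,2)@(1, 5): e=[4,4,32] → #
    (1,2)@(3, 5): e=[20,0,20] → ·  [on edge]
    (0,3)@(1, 7): e=[-4,16,28] → ·
    (1,3)@(3, 7): e=[12,12,16] → #
    (2,3)@(5, 7): e=[28,8,4] → #
    (3,3)@(7, 7): e=[44,4,-8] → ·
    (4,3)@(9, 7): e=[60,0,-20] → ·  [on edge]
    (1,4)@(3, 9): e=[4,24,12] → #
    (2,4)@(5, 9): e=[20,20,0] → ·  [on edge]
    (1,5)@(3, 11): e=[-4,36,8] → ·
    (1,7)@(3, 15): e=[-20,60,0] → ·  [on edge]
  covered (4 px):
    · · · · ·
    · · · · ·
    # · · · ·
    · # # · ·
    · # · · ·
    · · · · ·
    · · · · ·
    · · · · ·
T1:
  2·area = 60  (B↔C swapped to make it positive)
  edge (2, 4)→(6, 2): d=(4,-2) top-left  bias=+0
  edge (6, 2)→(10, 15): d=(4,13) right/bottom  bias=-1
  edge (10, 15)→(2, 4): d=(-8,-11) top-left  bias=+0
    (2,1)@(5, 3): e=[2,17,41] → #
    (3,1)@(7, 3): e=[6,-9,63] → ·
    (1,2)@(3, 5): e=[6,51,3] → #
    (3,2)@(7, 5): e=[14,-1,47] → ·
    (1,3)@(3, 7): e=[14,59,-13] → ·
    (2,3)@(5, 7): e=[18,33,9] → #
    (3,3)@(7, 7): e=[22,7,31] → #
    (4,3)@(9, 7): e=[26,-19,53] → ·
    (2,4)@(5, 9): e=[26,41,-7] → ·
    (3,4)@(7, 9): e=[30,15,15] → #
    (4,4)@(9, 9): e=[34,-11,37] → ·
    (3,5)@(7, 11): e=[38,23,-1] → ·
  covered (7 px):
    · · · · ·
    · · # · ·
    · # # · ·
    · · # # ·
    · · · # ·
    · · · · ·
    · · · · #
    · · · · ·

Result: "outside"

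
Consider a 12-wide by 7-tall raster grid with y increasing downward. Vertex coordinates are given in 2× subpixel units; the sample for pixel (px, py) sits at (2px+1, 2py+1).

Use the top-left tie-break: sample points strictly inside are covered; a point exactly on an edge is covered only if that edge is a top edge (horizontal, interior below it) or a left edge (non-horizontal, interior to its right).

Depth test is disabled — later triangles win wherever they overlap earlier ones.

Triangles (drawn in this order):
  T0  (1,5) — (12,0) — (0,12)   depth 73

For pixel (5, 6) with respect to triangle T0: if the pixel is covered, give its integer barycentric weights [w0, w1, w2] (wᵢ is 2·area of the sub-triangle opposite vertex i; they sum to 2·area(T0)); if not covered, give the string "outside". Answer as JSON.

T0:
  2·area = 72
  edge (1, 5)→(12, 0): d=(11,-5) top-left  bias=+0
  edge (12, 0)→(0, 12): d=(-12,12) right/bottom  bias=-1
  edge (0, 12)→(1, 5): d=(1,-7) top-left  bias=+0
    (5,0)@(11, 1): e=[6,0,66] → .  [on edge]
    (3,1)@(7, 3): e=[8,24,40] → X
    (4,1)@(9, 3): e=[18,0,54] → .  [on edge]
    (0,2)@(1, 5): e=[0,72,0] → X  [on edge]
    (1,2)@(3, 5): e=[10,48,14] → X
    (2,2)@(5, 5): e=[20,24,28] → X
    (3,2)@(7, 5): e=[30,0,42] → .  [on edge]
    (0,3)@(1, 7): e=[22,48,2] → X
    (2,3)@(5, 7): e=[42,0,30] → .  [on edge]
    (0,4)@(1, 9): e=[44,24,4] → X
    (1,4)@(3, 9): e=[54,0,18] → .  [on edge]
    (0,5)@(1, 11): e=[66,0,6] → .  [on edge]
  covered (7 px):
    . . . . . . . . . . . .
    . . . X . . . . . . . .
    X X X . . . . . . . . .
    X X . . . . . . . . . .
    X . . . . . . . . . . .
    . . . . . . . . . . . .
    . . . . . . . . . . . .

Result: "outside"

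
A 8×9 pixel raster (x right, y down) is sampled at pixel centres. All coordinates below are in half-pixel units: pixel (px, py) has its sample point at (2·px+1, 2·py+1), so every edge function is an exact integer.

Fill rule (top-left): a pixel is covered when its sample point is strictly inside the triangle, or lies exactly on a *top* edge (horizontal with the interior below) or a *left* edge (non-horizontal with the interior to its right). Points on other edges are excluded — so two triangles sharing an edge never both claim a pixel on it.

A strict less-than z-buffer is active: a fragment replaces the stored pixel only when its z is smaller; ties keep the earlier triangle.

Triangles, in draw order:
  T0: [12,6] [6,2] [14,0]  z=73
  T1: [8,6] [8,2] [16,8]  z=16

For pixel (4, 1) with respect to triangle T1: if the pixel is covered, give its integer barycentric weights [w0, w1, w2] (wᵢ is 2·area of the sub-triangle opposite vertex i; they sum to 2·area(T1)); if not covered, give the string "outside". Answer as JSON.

T0:
  2·area = 44
  edge (12, 6)→(6, 2): d=(-6,-4) top-left  bias=+0
  edge (6, 2)→(14, 0): d=(8,-2) top-left  bias=+0
  edge (14, 0)→(12, 6): d=(-2,6) right/bottom  bias=-1
    (5,0)@(11, 1): e=[26,2,16] → #
    (6,0)@(13, 1): e=[34,6,4] → #
    (7,0)@(15, 1): e=[42,10,-8] → ·
    (4,1)@(9, 3): e=[6,14,24] → #
    (6,1)@(13, 3): e=[22,22,0] → ·  [on edge]
    (4,2)@(9, 5): e=[-6,30,20] → ·
    (5,2)@(11, 5): e=[2,34,8] → #
    (6,2)@(13, 5): e=[10,38,-4] → ·
    (5,3)@(11, 7): e=[-10,50,4] → ·
    (5,4)@(11, 9): e=[-22,66,0] → ·  [on edge]
    (4,7)@(9, 15): e=[-66,110,0] → ·  [on edge]
  covered (5 px):
    · · · · · # # ·
    · · · · # # · ·
    · · · · · # · ·
    · · · · · · · ·
    · · · · · · · ·
    · · · · · · · ·
    · · · · · · · ·
    · · · · · · · ·
    · · · · · · · ·
T1:
  2·area = 32
  edge (8, 6)→(8, 2): d=(0,-4) top-left  bias=+0
  edge (8, 2)→(16, 8): d=(8,6) right/bottom  bias=-1
  edge (16, 8)→(8, 6): d=(-8,-2) top-left  bias=+0
    (4,1)@(9, 3): e=[4,2,26] → #
    (5,1)@(11, 3): e=[12,-10,30] → ·
    (4,2)@(9, 5): e=[4,18,10] → #
    (5,2)@(11, 5): e=[12,6,14] → #
    (6,2)@(13, 5): e=[20,-6,18] → ·
    (4,3)@(9, 7): e=[4,34,-6] → ·
    (5,3)@(11, 7): e=[12,22,-2] → ·
    (6,3)@(13, 7): e=[20,10,2] → #
    (7,3)@(15, 7): e=[28,-2,6] → ·
    (6,4)@(13, 9): e=[20,26,-14] → ·
  covered (4 px):
    · · · · · · · ·
    · · · · # · · ·
    · · · · # # · ·
    · · · · · · # ·
    · · · · · · · ·
    · · · · · · · ·
    · · · · · · · ·
    · · · · · · · ·
    · · · · · · · ·

Answer: [2,26,4]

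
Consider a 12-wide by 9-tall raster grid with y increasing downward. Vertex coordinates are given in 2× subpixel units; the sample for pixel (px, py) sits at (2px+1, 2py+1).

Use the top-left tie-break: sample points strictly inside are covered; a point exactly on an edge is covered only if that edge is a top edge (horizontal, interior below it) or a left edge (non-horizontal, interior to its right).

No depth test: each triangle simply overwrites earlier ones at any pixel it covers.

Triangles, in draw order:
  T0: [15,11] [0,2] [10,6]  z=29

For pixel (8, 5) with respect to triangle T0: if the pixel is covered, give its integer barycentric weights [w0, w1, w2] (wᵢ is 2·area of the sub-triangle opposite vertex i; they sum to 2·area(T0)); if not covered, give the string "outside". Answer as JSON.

T0:
  2·area = 30
  edge (15, 11)→(0, 2): d=(-15,-9) top-left  bias=+0
  edge (0, 2)→(10, 6): d=(10,4) right/bottom  bias=-1
  edge (10, 6)→(15, 11): d=(5,5) right/bottom  bias=-1
    (2,0)@(5, 1): e=[60,-30,0] → ·  [on edge]
    (3,1)@(7, 3): e=[48,-18,0] → ·  [on edge]
    (2,2)@(5, 5): e=[0,10,20] → █  [on edge]
    (3,2)@(7, 5): e=[18,2,10] → █
    (4,2)@(9, 5): e=[36,-6,0] → ·  [on edge]
    (2,3)@(5, 7): e=[-30,30,30] → ·
    (3,3)@(7, 7): e=[-12,22,20] → ·
    (4,3)@(9, 7): e=[6,14,10] → █
    (5,3)@(11, 7): e=[24,6,0] → ·  [on edge]
    (4,4)@(9, 9): e=[-24,34,20] → ·
    (6,4)@(13, 9): e=[12,18,0] → ·  [on edge]
    (7,5)@(15, 11): e=[0,30,0] → ·  [on edge]
    (8,6)@(17, 13): e=[-12,42,0] → ·  [on edge]
    (9,7)@(19, 15): e=[-24,54,0] → ·  [on edge]
    (10,8)@(21, 17): e=[-36,66,0] → ·  [on edge]
  covered (3 px):
    · · · · · · · · · · · ·
    · · · · · · · · · · · ·
    · · █ █ · · · · · · · ·
    · · · · █ · · · · · · ·
    · · · · · · · · · · · ·
    · · · · · · · · · · · ·
    · · · · · · · · · · · ·
    · · · · · · · · · · · ·
    · · · · · · · · · · · ·

Result: "outside"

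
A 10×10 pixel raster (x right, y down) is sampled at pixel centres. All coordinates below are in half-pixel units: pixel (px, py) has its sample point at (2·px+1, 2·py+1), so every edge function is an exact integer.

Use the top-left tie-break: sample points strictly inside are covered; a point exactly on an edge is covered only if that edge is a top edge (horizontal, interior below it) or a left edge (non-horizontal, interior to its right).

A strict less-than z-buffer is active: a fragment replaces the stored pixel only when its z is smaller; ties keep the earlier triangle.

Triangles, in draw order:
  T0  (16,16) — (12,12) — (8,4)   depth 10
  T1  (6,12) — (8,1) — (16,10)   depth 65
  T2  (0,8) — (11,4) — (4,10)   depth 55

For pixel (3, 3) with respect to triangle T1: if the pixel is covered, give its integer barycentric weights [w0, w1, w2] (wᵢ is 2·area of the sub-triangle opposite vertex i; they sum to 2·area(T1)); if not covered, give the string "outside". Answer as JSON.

T0:
  2·area = 16
  edge (16, 16)→(12, 12): d=(-4,-4) top-left  bias=+0
  edge (12, 12)→(8, 4): d=(-4,-8) top-left  bias=+0
  edge (8, 4)→(16, 16): d=(8,12) right/bottom  bias=-1
    (0,0)@(1, 1): e=[0,-44,60] → ·  [on edge]
    (1,1)@(3, 3): e=[0,-36,52] → ·  [on edge]
    (2,2)@(5, 5): e=[0,-28,44] → ·  [on edge]
    (3,3)@(7, 7): e=[0,-20,36] → ·  [on edge]
    (4,4)@(9, 9): e=[0,-12,28] → ·  [on edge]
    (5,4)@(11, 9): e=[8,4,4] → #
    (6,4)@(13, 9): e=[16,20,-20] → ·
    (5,5)@(11, 11): e=[0,-4,20] → ·  [on edge]
    (6,6)@(13, 13): e=[0,4,12] → #  [on edge]
    (7,6)@(15, 13): e=[8,20,-12] → ·
    (6,7)@(13, 15): e=[-8,-4,28] → ·
    (7,7)@(15, 15): e=[0,12,4] → #  [on edge]
    (8,8)@(17, 17): e=[0,20,-4] → ·  [on edge]
    (9,9)@(19, 19): e=[0,28,-12] → ·  [on edge]
  covered (3 px):
    · · · · · · · · · ·
    · · · · · · · · · ·
    · · · · · · · · · ·
    · · · · · · · · · ·
    · · · · · # · · · ·
    · · · · · · · · · ·
    · · · · · · # · · ·
    · · · · · · · # · ·
    · · · · · · · · · ·
    · · · · · · · · · ·
T1:
  2·area = 106
  edge (6, 12)→(8, 1): d=(2,-11) top-left  bias=+0
  edge (8, 1)→(16, 10): d=(8,9) right/bottom  bias=-1
  edge (16, 10)→(6, 12): d=(-10,2) right/bottom  bias=-1
    (4,1)@(9, 3): e=[15,7,84] → #
    (5,1)@(11, 3): e=[37,-11,80] → ·
    (4,2)@(9, 5): e=[19,23,64] → #
    (5,2)@(11, 5): e=[41,5,60] → #
    (6,2)@(13, 5): e=[63,-13,56] → ·
    (3,3)@(7, 7): e=[1,57,48] → #
    (6,3)@(13, 7): e=[67,3,36] → #
    (7,3)@(15, 7): e=[89,-15,32] → ·
    (3,4)@(7, 9): e=[5,73,28] → #
    (7,4)@(15, 9): e=[93,1,12] → #
    (8,4)@(17, 9): e=[115,-17,8] → ·
    (3,5)@(7, 11): e=[9,89,8] → #
    (5,5)@(11, 11): e=[53,53,0] → ·  [on edge]
    (0,6)@(1, 13): e=[-53,159,0] → ·  [on edge]
  covered (14 px):
    · · · · · · · · · ·
    · · · · # · · · · ·
    · · · · # # · · · ·
    · · · # # # # · · ·
    · · · # # # # # · ·
    · · · # # · · · · ·
    · · · · · · · · · ·
    · · · · · · · · · ·
    · · · · · · · · · ·
    · · · · · · · · · ·
T2:
  2·area = 38
  edge (0, 8)→(11, 4): d=(11,-4) top-left  bias=+0
  edge (11, 4)→(4, 10): d=(-7,6) right/bottom  bias=-1
  edge (4, 10)→(0, 8): d=(-4,-2) top-left  bias=+0
    (4,2)@(9, 5): e=[3,5,30] → #
    (5,2)@(11, 5): e=[11,-7,34] → ·
    (1,3)@(3, 7): e=[1,27,10] → #
    (2,3)@(5, 7): e=[9,15,14] → #
    (3,3)@(7, 7): e=[17,3,18] → #
    (4,3)@(9, 7): e=[25,-9,22] → ·
    (1,4)@(3, 9): e=[23,13,2] → #
    (3,4)@(7, 9): e=[39,-11,10] → ·
    (1,5)@(3, 11): e=[45,-1,-6] → ·
    (2,5)@(5, 11): e=[53,-13,-2] → ·
  covered (6 px):
    · · · · · · · · · ·
    · · · · · · · · · ·
    · · · · # · · · · ·
    · # # # · · · · · ·
    · # # · · · · · · ·
    · · · · · · · · · ·
    · · · · · · · · · ·
    · · · · · · · · · ·
    · · · · · · · · · ·
    · · · · · · · · · ·

Answer: [57,48,1]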